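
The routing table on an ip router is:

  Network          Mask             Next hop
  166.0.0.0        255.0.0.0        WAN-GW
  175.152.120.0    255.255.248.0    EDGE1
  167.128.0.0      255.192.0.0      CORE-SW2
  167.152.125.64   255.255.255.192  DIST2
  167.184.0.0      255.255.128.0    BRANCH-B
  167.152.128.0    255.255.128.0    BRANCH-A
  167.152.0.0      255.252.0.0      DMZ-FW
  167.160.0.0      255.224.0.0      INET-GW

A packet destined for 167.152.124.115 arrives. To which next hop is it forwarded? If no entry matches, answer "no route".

DMZ-FW

Routes whose prefix contains 167.152.124.115:
  167.128.0.0/10 (167.128.0.0 - 167.191.255.255) -> CORE-SW2
  167.152.0.0/14 (167.152.0.0 - 167.155.255.255) -> DMZ-FW
More-specific entries that do NOT match:
  167.152.125.64/26 (167.152.125.64 - 167.152.125.127) does not contain 167.152.124.115
  175.152.120.0/21 (175.152.120.0 - 175.152.127.255) does not contain 167.152.124.115
  167.184.0.0/17 (167.184.0.0 - 167.184.127.255) does not contain 167.152.124.115
  167.152.128.0/17 (167.152.128.0 - 167.152.255.255) does not contain 167.152.124.115
Longest matching prefix is /14 -> next hop DMZ-FW.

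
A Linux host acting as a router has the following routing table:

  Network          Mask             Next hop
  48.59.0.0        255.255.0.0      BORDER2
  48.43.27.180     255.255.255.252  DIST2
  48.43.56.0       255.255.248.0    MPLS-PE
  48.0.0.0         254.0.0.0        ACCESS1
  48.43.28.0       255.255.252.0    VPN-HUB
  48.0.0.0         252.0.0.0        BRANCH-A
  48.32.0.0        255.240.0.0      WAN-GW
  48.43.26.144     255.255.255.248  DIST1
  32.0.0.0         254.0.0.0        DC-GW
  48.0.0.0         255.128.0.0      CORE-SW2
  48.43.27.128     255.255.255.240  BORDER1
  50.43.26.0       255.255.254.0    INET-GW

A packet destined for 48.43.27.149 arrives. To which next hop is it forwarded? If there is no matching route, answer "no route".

Routes whose prefix contains 48.43.27.149:
  48.0.0.0/6 (48.0.0.0 - 51.255.255.255) -> BRANCH-A
  48.0.0.0/7 (48.0.0.0 - 49.255.255.255) -> ACCESS1
  48.0.0.0/9 (48.0.0.0 - 48.127.255.255) -> CORE-SW2
  48.32.0.0/12 (48.32.0.0 - 48.47.255.255) -> WAN-GW
More-specific entries that do NOT match:
  48.43.27.180/30 (48.43.27.180 - 48.43.27.183) does not contain 48.43.27.149
  48.43.26.144/29 (48.43.26.144 - 48.43.26.151) does not contain 48.43.27.149
  48.43.27.128/28 (48.43.27.128 - 48.43.27.143) does not contain 48.43.27.149
  50.43.26.0/23 (50.43.26.0 - 50.43.27.255) does not contain 48.43.27.149
  48.43.28.0/22 (48.43.28.0 - 48.43.31.255) does not contain 48.43.27.149
  48.43.56.0/21 (48.43.56.0 - 48.43.63.255) does not contain 48.43.27.149
  48.59.0.0/16 (48.59.0.0 - 48.59.255.255) does not contain 48.43.27.149
Longest matching prefix is /12 -> next hop WAN-GW.

WAN-GW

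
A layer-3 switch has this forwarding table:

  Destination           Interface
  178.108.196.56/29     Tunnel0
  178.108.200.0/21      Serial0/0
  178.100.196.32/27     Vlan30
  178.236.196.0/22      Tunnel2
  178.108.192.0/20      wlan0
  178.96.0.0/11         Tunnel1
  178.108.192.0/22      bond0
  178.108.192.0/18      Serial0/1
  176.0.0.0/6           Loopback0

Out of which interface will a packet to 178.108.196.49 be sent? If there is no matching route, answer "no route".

Routes whose prefix contains 178.108.196.49:
  176.0.0.0/6 (176.0.0.0 - 179.255.255.255) -> Loopback0
  178.96.0.0/11 (178.96.0.0 - 178.127.255.255) -> Tunnel1
  178.108.192.0/18 (178.108.192.0 - 178.108.255.255) -> Serial0/1
  178.108.192.0/20 (178.108.192.0 - 178.108.207.255) -> wlan0
More-specific entries that do NOT match:
  178.108.196.56/29 (178.108.196.56 - 178.108.196.63) does not contain 178.108.196.49
  178.100.196.32/27 (178.100.196.32 - 178.100.196.63) does not contain 178.108.196.49
  178.236.196.0/22 (178.236.196.0 - 178.236.199.255) does not contain 178.108.196.49
  178.108.192.0/22 (178.108.192.0 - 178.108.195.255) does not contain 178.108.196.49
  178.108.200.0/21 (178.108.200.0 - 178.108.207.255) does not contain 178.108.196.49
Longest matching prefix is /20 -> interface wlan0.

wlan0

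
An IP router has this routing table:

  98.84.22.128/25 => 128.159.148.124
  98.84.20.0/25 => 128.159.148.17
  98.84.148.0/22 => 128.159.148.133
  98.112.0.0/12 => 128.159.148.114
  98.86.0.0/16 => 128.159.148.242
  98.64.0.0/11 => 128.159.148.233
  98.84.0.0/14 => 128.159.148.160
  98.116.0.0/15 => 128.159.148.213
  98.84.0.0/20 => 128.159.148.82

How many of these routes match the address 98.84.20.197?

2

Prefixes containing 98.84.20.197:
  98.64.0.0/11 (98.64.0.0 - 98.95.255.255)
  98.84.0.0/14 (98.84.0.0 - 98.87.255.255)
Total matching entries: 2.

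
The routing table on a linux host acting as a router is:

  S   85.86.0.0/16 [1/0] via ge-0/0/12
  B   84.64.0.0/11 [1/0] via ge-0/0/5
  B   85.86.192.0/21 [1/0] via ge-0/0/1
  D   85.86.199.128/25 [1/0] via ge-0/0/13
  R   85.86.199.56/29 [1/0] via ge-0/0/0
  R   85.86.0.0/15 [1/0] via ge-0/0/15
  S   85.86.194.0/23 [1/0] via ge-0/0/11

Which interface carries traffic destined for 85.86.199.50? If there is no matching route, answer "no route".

Routes whose prefix contains 85.86.199.50:
  85.86.0.0/15 (85.86.0.0 - 85.87.255.255) -> ge-0/0/15
  85.86.0.0/16 (85.86.0.0 - 85.86.255.255) -> ge-0/0/12
  85.86.192.0/21 (85.86.192.0 - 85.86.199.255) -> ge-0/0/1
More-specific entries that do NOT match:
  85.86.199.56/29 (85.86.199.56 - 85.86.199.63) does not contain 85.86.199.50
  85.86.199.128/25 (85.86.199.128 - 85.86.199.255) does not contain 85.86.199.50
  85.86.194.0/23 (85.86.194.0 - 85.86.195.255) does not contain 85.86.199.50
Longest matching prefix is /21 -> interface ge-0/0/1.

ge-0/0/1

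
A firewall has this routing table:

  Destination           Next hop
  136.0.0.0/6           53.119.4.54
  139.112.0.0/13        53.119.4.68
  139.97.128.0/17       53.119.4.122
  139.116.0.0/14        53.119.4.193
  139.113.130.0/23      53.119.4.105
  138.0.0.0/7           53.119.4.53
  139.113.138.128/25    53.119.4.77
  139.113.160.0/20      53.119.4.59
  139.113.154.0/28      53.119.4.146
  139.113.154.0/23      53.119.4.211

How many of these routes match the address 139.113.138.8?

Prefixes containing 139.113.138.8:
  136.0.0.0/6 (136.0.0.0 - 139.255.255.255)
  138.0.0.0/7 (138.0.0.0 - 139.255.255.255)
  139.112.0.0/13 (139.112.0.0 - 139.119.255.255)
Total matching entries: 3.

3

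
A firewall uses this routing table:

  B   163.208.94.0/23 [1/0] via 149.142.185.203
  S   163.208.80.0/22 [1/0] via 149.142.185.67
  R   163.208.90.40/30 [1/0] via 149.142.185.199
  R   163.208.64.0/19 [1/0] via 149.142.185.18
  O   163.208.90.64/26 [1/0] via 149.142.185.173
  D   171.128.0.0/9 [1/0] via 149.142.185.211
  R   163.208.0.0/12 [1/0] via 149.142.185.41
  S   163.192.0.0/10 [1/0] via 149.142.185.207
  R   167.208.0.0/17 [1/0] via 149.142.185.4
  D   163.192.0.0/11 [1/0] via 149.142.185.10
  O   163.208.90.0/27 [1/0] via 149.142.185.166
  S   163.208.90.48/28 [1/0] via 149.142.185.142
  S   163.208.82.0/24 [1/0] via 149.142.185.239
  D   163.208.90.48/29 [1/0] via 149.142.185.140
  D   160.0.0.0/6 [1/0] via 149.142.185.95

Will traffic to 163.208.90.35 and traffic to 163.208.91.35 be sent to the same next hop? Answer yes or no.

163.208.90.35: longest match 163.208.64.0/19 -> 149.142.185.18
163.208.91.35: longest match 163.208.64.0/19 -> 149.142.185.18

yes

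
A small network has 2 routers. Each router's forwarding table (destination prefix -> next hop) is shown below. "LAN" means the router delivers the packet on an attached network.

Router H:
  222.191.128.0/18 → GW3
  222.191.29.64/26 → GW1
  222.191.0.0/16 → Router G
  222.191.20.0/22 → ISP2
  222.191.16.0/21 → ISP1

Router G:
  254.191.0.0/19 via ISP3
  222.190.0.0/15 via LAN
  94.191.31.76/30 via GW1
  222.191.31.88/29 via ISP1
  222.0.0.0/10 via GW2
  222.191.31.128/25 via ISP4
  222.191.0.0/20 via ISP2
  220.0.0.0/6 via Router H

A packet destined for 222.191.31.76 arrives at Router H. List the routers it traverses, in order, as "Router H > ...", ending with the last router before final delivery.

Router H > Router G

At Router H: longest match for 222.191.31.76 is 222.191.0.0/16 -> Router G
At Router G: longest match for 222.191.31.76 is 222.190.0.0/15 -> LAN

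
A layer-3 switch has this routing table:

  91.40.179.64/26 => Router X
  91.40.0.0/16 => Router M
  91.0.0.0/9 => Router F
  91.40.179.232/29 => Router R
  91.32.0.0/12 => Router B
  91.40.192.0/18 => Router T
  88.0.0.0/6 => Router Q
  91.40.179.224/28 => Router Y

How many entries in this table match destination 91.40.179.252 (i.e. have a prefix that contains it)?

4

Prefixes containing 91.40.179.252:
  88.0.0.0/6 (88.0.0.0 - 91.255.255.255)
  91.0.0.0/9 (91.0.0.0 - 91.127.255.255)
  91.32.0.0/12 (91.32.0.0 - 91.47.255.255)
  91.40.0.0/16 (91.40.0.0 - 91.40.255.255)
Total matching entries: 4.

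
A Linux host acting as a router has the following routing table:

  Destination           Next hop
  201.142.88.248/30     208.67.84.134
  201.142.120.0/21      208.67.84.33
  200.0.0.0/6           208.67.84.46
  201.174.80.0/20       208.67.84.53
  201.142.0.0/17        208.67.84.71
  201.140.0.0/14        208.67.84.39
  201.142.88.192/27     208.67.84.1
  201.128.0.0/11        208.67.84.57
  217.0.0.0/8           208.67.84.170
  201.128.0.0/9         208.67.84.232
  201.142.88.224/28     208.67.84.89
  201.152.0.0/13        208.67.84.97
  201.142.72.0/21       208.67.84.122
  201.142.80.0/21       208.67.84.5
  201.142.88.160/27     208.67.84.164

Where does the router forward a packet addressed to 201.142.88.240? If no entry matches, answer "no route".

208.67.84.71

Routes whose prefix contains 201.142.88.240:
  200.0.0.0/6 (200.0.0.0 - 203.255.255.255) -> 208.67.84.46
  201.128.0.0/9 (201.128.0.0 - 201.255.255.255) -> 208.67.84.232
  201.128.0.0/11 (201.128.0.0 - 201.159.255.255) -> 208.67.84.57
  201.140.0.0/14 (201.140.0.0 - 201.143.255.255) -> 208.67.84.39
  201.142.0.0/17 (201.142.0.0 - 201.142.127.255) -> 208.67.84.71
More-specific entries that do NOT match:
  201.142.88.248/30 (201.142.88.248 - 201.142.88.251) does not contain 201.142.88.240
  201.142.88.224/28 (201.142.88.224 - 201.142.88.239) does not contain 201.142.88.240
  201.142.88.192/27 (201.142.88.192 - 201.142.88.223) does not contain 201.142.88.240
  201.142.88.160/27 (201.142.88.160 - 201.142.88.191) does not contain 201.142.88.240
  201.142.120.0/21 (201.142.120.0 - 201.142.127.255) does not contain 201.142.88.240
  201.142.72.0/21 (201.142.72.0 - 201.142.79.255) does not contain 201.142.88.240
  201.142.80.0/21 (201.142.80.0 - 201.142.87.255) does not contain 201.142.88.240
  201.174.80.0/20 (201.174.80.0 - 201.174.95.255) does not contain 201.142.88.240
Longest matching prefix is /17 -> next hop 208.67.84.71.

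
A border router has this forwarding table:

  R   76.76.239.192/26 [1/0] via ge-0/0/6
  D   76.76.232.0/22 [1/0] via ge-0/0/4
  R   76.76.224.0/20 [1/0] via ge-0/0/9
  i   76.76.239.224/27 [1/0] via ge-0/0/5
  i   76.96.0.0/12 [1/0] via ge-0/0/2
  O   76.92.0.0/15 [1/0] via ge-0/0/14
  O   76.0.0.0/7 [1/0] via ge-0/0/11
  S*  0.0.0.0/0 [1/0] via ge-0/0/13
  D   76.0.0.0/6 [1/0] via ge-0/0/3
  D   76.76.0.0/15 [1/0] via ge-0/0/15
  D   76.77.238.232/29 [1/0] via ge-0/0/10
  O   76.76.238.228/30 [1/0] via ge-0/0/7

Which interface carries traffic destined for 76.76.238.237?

Routes whose prefix contains 76.76.238.237:
  0.0.0.0/0 (default, matches everything) -> ge-0/0/13
  76.0.0.0/6 (76.0.0.0 - 79.255.255.255) -> ge-0/0/3
  76.0.0.0/7 (76.0.0.0 - 77.255.255.255) -> ge-0/0/11
  76.76.0.0/15 (76.76.0.0 - 76.77.255.255) -> ge-0/0/15
  76.76.224.0/20 (76.76.224.0 - 76.76.239.255) -> ge-0/0/9
More-specific entries that do NOT match:
  76.76.238.228/30 (76.76.238.228 - 76.76.238.231) does not contain 76.76.238.237
  76.77.238.232/29 (76.77.238.232 - 76.77.238.239) does not contain 76.76.238.237
  76.76.239.224/27 (76.76.239.224 - 76.76.239.255) does not contain 76.76.238.237
  76.76.239.192/26 (76.76.239.192 - 76.76.239.255) does not contain 76.76.238.237
  76.76.232.0/22 (76.76.232.0 - 76.76.235.255) does not contain 76.76.238.237
Longest matching prefix is /20 -> interface ge-0/0/9.

ge-0/0/9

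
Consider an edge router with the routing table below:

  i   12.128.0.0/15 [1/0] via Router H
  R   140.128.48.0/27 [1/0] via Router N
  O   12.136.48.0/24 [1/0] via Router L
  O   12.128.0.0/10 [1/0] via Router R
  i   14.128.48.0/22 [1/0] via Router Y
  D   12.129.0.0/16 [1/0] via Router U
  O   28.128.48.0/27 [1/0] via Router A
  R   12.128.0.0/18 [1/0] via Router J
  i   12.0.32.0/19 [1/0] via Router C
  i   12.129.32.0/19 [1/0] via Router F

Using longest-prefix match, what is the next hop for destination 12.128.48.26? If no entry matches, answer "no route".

Routes whose prefix contains 12.128.48.26:
  12.128.0.0/10 (12.128.0.0 - 12.191.255.255) -> Router R
  12.128.0.0/15 (12.128.0.0 - 12.129.255.255) -> Router H
  12.128.0.0/18 (12.128.0.0 - 12.128.63.255) -> Router J
More-specific entries that do NOT match:
  140.128.48.0/27 (140.128.48.0 - 140.128.48.31) does not contain 12.128.48.26
  28.128.48.0/27 (28.128.48.0 - 28.128.48.31) does not contain 12.128.48.26
  12.136.48.0/24 (12.136.48.0 - 12.136.48.255) does not contain 12.128.48.26
  14.128.48.0/22 (14.128.48.0 - 14.128.51.255) does not contain 12.128.48.26
  12.0.32.0/19 (12.0.32.0 - 12.0.63.255) does not contain 12.128.48.26
  12.129.32.0/19 (12.129.32.0 - 12.129.63.255) does not contain 12.128.48.26
Longest matching prefix is /18 -> next hop Router J.

Router J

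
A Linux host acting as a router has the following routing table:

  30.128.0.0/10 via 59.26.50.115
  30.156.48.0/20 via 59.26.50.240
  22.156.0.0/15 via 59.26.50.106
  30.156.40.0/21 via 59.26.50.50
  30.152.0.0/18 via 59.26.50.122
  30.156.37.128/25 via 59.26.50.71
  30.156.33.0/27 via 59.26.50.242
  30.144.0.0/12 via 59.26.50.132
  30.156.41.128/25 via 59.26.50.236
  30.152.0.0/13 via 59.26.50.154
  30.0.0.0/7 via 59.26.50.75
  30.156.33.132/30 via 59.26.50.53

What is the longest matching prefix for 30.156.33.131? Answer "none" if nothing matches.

30.152.0.0/13

Entries matching 30.156.33.131:
  30.0.0.0/7 (30.0.0.0 - 31.255.255.255)
  30.128.0.0/10 (30.128.0.0 - 30.191.255.255)
  30.144.0.0/12 (30.144.0.0 - 30.159.255.255)
  30.152.0.0/13 (30.152.0.0 - 30.159.255.255)
Most specific is 30.152.0.0/13.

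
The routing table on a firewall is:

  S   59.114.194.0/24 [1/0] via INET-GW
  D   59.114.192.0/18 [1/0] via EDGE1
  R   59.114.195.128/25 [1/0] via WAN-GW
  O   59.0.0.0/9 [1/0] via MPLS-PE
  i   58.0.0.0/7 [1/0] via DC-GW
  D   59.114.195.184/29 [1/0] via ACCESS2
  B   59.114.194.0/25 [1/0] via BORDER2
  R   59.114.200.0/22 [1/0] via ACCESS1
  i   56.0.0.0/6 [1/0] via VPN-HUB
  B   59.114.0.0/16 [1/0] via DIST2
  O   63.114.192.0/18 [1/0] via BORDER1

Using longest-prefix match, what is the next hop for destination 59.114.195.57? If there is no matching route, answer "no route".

EDGE1

Routes whose prefix contains 59.114.195.57:
  56.0.0.0/6 (56.0.0.0 - 59.255.255.255) -> VPN-HUB
  58.0.0.0/7 (58.0.0.0 - 59.255.255.255) -> DC-GW
  59.0.0.0/9 (59.0.0.0 - 59.127.255.255) -> MPLS-PE
  59.114.0.0/16 (59.114.0.0 - 59.114.255.255) -> DIST2
  59.114.192.0/18 (59.114.192.0 - 59.114.255.255) -> EDGE1
More-specific entries that do NOT match:
  59.114.195.184/29 (59.114.195.184 - 59.114.195.191) does not contain 59.114.195.57
  59.114.195.128/25 (59.114.195.128 - 59.114.195.255) does not contain 59.114.195.57
  59.114.194.0/25 (59.114.194.0 - 59.114.194.127) does not contain 59.114.195.57
  59.114.194.0/24 (59.114.194.0 - 59.114.194.255) does not contain 59.114.195.57
  59.114.200.0/22 (59.114.200.0 - 59.114.203.255) does not contain 59.114.195.57
Longest matching prefix is /18 -> next hop EDGE1.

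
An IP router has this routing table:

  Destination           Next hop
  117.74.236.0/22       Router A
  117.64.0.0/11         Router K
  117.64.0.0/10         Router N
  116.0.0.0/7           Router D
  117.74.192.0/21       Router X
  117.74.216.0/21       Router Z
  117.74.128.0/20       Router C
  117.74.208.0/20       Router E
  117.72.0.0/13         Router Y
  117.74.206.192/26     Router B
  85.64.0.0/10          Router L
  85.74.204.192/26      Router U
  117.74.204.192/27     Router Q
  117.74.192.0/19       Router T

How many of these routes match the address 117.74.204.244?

Prefixes containing 117.74.204.244:
  116.0.0.0/7 (116.0.0.0 - 117.255.255.255)
  117.64.0.0/10 (117.64.0.0 - 117.127.255.255)
  117.64.0.0/11 (117.64.0.0 - 117.95.255.255)
  117.72.0.0/13 (117.72.0.0 - 117.79.255.255)
  117.74.192.0/19 (117.74.192.0 - 117.74.223.255)
Total matching entries: 5.

5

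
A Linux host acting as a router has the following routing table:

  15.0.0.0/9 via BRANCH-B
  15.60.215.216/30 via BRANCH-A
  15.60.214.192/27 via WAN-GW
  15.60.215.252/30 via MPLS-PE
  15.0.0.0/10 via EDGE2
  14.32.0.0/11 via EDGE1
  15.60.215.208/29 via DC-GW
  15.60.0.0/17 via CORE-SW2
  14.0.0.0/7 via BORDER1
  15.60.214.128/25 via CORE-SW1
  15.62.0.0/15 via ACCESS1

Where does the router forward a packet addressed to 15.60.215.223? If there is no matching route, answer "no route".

EDGE2

Routes whose prefix contains 15.60.215.223:
  14.0.0.0/7 (14.0.0.0 - 15.255.255.255) -> BORDER1
  15.0.0.0/9 (15.0.0.0 - 15.127.255.255) -> BRANCH-B
  15.0.0.0/10 (15.0.0.0 - 15.63.255.255) -> EDGE2
More-specific entries that do NOT match:
  15.60.215.216/30 (15.60.215.216 - 15.60.215.219) does not contain 15.60.215.223
  15.60.215.252/30 (15.60.215.252 - 15.60.215.255) does not contain 15.60.215.223
  15.60.215.208/29 (15.60.215.208 - 15.60.215.215) does not contain 15.60.215.223
  15.60.214.192/27 (15.60.214.192 - 15.60.214.223) does not contain 15.60.215.223
  15.60.214.128/25 (15.60.214.128 - 15.60.214.255) does not contain 15.60.215.223
  15.60.0.0/17 (15.60.0.0 - 15.60.127.255) does not contain 15.60.215.223
  15.62.0.0/15 (15.62.0.0 - 15.63.255.255) does not contain 15.60.215.223
  14.32.0.0/11 (14.32.0.0 - 14.63.255.255) does not contain 15.60.215.223
Longest matching prefix is /10 -> next hop EDGE2.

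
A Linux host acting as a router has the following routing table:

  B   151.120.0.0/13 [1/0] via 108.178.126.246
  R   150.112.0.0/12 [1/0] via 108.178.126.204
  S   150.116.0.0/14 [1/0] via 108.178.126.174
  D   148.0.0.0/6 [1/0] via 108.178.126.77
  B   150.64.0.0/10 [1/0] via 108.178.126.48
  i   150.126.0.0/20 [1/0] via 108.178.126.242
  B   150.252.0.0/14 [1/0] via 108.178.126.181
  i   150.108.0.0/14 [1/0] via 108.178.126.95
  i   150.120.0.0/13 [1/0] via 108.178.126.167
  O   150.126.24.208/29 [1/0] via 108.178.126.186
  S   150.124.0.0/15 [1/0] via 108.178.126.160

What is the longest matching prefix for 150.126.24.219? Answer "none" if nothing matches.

150.120.0.0/13

Entries matching 150.126.24.219:
  148.0.0.0/6 (148.0.0.0 - 151.255.255.255)
  150.64.0.0/10 (150.64.0.0 - 150.127.255.255)
  150.112.0.0/12 (150.112.0.0 - 150.127.255.255)
  150.120.0.0/13 (150.120.0.0 - 150.127.255.255)
Most specific is 150.120.0.0/13.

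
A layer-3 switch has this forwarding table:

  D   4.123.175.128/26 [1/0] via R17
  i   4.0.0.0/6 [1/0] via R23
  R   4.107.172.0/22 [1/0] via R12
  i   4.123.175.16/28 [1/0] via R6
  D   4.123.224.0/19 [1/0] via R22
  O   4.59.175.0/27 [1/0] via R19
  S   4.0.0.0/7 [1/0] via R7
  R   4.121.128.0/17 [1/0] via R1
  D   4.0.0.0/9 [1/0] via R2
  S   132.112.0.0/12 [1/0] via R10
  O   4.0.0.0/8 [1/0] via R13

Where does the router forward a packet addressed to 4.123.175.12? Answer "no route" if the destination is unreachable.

R2

Routes whose prefix contains 4.123.175.12:
  4.0.0.0/6 (4.0.0.0 - 7.255.255.255) -> R23
  4.0.0.0/7 (4.0.0.0 - 5.255.255.255) -> R7
  4.0.0.0/8 (4.0.0.0 - 4.255.255.255) -> R13
  4.0.0.0/9 (4.0.0.0 - 4.127.255.255) -> R2
More-specific entries that do NOT match:
  4.123.175.16/28 (4.123.175.16 - 4.123.175.31) does not contain 4.123.175.12
  4.59.175.0/27 (4.59.175.0 - 4.59.175.31) does not contain 4.123.175.12
  4.123.175.128/26 (4.123.175.128 - 4.123.175.191) does not contain 4.123.175.12
  4.107.172.0/22 (4.107.172.0 - 4.107.175.255) does not contain 4.123.175.12
  4.123.224.0/19 (4.123.224.0 - 4.123.255.255) does not contain 4.123.175.12
  4.121.128.0/17 (4.121.128.0 - 4.121.255.255) does not contain 4.123.175.12
  132.112.0.0/12 (132.112.0.0 - 132.127.255.255) does not contain 4.123.175.12
Longest matching prefix is /9 -> next hop R2.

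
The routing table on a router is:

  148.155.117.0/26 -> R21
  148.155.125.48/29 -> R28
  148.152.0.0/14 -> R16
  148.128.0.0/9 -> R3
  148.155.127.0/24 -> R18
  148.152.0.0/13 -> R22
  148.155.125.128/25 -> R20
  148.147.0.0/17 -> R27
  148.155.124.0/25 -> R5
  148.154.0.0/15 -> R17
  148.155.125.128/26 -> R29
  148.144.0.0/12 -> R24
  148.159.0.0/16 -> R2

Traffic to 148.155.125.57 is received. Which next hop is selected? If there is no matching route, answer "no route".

Routes whose prefix contains 148.155.125.57:
  148.128.0.0/9 (148.128.0.0 - 148.255.255.255) -> R3
  148.144.0.0/12 (148.144.0.0 - 148.159.255.255) -> R24
  148.152.0.0/13 (148.152.0.0 - 148.159.255.255) -> R22
  148.152.0.0/14 (148.152.0.0 - 148.155.255.255) -> R16
  148.154.0.0/15 (148.154.0.0 - 148.155.255.255) -> R17
More-specific entries that do NOT match:
  148.155.125.48/29 (148.155.125.48 - 148.155.125.55) does not contain 148.155.125.57
  148.155.117.0/26 (148.155.117.0 - 148.155.117.63) does not contain 148.155.125.57
  148.155.125.128/26 (148.155.125.128 - 148.155.125.191) does not contain 148.155.125.57
  148.155.125.128/25 (148.155.125.128 - 148.155.125.255) does not contain 148.155.125.57
  148.155.124.0/25 (148.155.124.0 - 148.155.124.127) does not contain 148.155.125.57
  148.155.127.0/24 (148.155.127.0 - 148.155.127.255) does not contain 148.155.125.57
  148.147.0.0/17 (148.147.0.0 - 148.147.127.255) does not contain 148.155.125.57
  148.159.0.0/16 (148.159.0.0 - 148.159.255.255) does not contain 148.155.125.57
Longest matching prefix is /15 -> next hop R17.

R17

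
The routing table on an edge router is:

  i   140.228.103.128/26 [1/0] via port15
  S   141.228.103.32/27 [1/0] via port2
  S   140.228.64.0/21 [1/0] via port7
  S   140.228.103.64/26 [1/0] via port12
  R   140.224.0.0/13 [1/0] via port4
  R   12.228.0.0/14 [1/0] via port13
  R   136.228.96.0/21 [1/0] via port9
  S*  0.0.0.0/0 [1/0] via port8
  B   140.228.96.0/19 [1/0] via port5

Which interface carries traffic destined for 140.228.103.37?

port5

Routes whose prefix contains 140.228.103.37:
  0.0.0.0/0 (default, matches everything) -> port8
  140.224.0.0/13 (140.224.0.0 - 140.231.255.255) -> port4
  140.228.96.0/19 (140.228.96.0 - 140.228.127.255) -> port5
More-specific entries that do NOT match:
  141.228.103.32/27 (141.228.103.32 - 141.228.103.63) does not contain 140.228.103.37
  140.228.103.128/26 (140.228.103.128 - 140.228.103.191) does not contain 140.228.103.37
  140.228.103.64/26 (140.228.103.64 - 140.228.103.127) does not contain 140.228.103.37
  140.228.64.0/21 (140.228.64.0 - 140.228.71.255) does not contain 140.228.103.37
  136.228.96.0/21 (136.228.96.0 - 136.228.103.255) does not contain 140.228.103.37
Longest matching prefix is /19 -> interface port5.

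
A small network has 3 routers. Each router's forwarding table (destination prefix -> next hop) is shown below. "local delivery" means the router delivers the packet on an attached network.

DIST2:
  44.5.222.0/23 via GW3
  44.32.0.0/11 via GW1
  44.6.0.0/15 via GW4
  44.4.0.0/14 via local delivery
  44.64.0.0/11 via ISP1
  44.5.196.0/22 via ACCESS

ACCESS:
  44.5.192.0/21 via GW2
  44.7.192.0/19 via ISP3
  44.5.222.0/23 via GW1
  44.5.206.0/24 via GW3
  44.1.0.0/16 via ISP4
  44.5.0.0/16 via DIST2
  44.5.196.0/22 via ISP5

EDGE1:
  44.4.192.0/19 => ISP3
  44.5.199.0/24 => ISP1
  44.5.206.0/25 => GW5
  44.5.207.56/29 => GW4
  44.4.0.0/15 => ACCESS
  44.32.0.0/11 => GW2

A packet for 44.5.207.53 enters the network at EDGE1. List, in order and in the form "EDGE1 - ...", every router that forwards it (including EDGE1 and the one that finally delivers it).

EDGE1 - ACCESS - DIST2

At EDGE1: longest match for 44.5.207.53 is 44.4.0.0/15 -> ACCESS
At ACCESS: longest match for 44.5.207.53 is 44.5.0.0/16 -> DIST2
At DIST2: longest match for 44.5.207.53 is 44.4.0.0/14 -> local delivery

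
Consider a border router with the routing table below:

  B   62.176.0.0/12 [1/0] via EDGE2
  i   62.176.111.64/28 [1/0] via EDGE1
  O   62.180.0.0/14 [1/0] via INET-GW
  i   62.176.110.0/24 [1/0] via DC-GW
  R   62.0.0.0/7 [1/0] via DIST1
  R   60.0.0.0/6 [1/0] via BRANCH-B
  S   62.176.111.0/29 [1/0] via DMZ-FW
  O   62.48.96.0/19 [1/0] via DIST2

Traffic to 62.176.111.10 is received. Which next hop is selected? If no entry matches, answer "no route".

EDGE2

Routes whose prefix contains 62.176.111.10:
  60.0.0.0/6 (60.0.0.0 - 63.255.255.255) -> BRANCH-B
  62.0.0.0/7 (62.0.0.0 - 63.255.255.255) -> DIST1
  62.176.0.0/12 (62.176.0.0 - 62.191.255.255) -> EDGE2
More-specific entries that do NOT match:
  62.176.111.0/29 (62.176.111.0 - 62.176.111.7) does not contain 62.176.111.10
  62.176.111.64/28 (62.176.111.64 - 62.176.111.79) does not contain 62.176.111.10
  62.176.110.0/24 (62.176.110.0 - 62.176.110.255) does not contain 62.176.111.10
  62.48.96.0/19 (62.48.96.0 - 62.48.127.255) does not contain 62.176.111.10
  62.180.0.0/14 (62.180.0.0 - 62.183.255.255) does not contain 62.176.111.10
Longest matching prefix is /12 -> next hop EDGE2.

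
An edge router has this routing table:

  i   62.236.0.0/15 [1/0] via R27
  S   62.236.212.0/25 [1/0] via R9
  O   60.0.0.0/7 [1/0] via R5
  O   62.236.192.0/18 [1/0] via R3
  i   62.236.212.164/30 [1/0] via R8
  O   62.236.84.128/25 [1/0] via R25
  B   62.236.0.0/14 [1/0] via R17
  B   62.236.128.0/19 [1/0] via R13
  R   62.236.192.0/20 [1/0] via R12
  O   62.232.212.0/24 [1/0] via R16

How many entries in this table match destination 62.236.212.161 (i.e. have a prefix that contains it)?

Prefixes containing 62.236.212.161:
  62.236.0.0/14 (62.236.0.0 - 62.239.255.255)
  62.236.0.0/15 (62.236.0.0 - 62.237.255.255)
  62.236.192.0/18 (62.236.192.0 - 62.236.255.255)
Total matching entries: 3.

3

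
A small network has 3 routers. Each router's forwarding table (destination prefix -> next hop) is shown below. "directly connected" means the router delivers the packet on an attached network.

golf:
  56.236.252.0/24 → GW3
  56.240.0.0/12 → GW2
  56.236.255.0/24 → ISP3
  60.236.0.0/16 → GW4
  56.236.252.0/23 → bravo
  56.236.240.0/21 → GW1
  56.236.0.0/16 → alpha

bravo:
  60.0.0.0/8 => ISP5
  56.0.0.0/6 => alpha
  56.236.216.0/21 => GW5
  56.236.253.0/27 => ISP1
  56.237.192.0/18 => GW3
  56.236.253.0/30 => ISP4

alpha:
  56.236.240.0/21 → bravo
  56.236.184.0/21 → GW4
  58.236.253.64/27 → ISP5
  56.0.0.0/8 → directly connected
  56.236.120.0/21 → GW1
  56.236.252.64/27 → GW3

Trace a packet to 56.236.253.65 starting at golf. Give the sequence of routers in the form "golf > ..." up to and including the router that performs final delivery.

At golf: longest match for 56.236.253.65 is 56.236.252.0/23 -> bravo
At bravo: longest match for 56.236.253.65 is 56.0.0.0/6 -> alpha
At alpha: longest match for 56.236.253.65 is 56.0.0.0/8 -> directly connected

golf > bravo > alpha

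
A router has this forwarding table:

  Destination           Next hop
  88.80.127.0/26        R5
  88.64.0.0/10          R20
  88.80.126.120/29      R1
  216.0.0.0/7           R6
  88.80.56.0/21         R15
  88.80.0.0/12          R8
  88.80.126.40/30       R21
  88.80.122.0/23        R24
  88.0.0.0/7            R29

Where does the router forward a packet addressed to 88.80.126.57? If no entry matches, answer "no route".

Routes whose prefix contains 88.80.126.57:
  88.0.0.0/7 (88.0.0.0 - 89.255.255.255) -> R29
  88.64.0.0/10 (88.64.0.0 - 88.127.255.255) -> R20
  88.80.0.0/12 (88.80.0.0 - 88.95.255.255) -> R8
More-specific entries that do NOT match:
  88.80.126.40/30 (88.80.126.40 - 88.80.126.43) does not contain 88.80.126.57
  88.80.126.120/29 (88.80.126.120 - 88.80.126.127) does not contain 88.80.126.57
  88.80.127.0/26 (88.80.127.0 - 88.80.127.63) does not contain 88.80.126.57
  88.80.122.0/23 (88.80.122.0 - 88.80.123.255) does not contain 88.80.126.57
  88.80.56.0/21 (88.80.56.0 - 88.80.63.255) does not contain 88.80.126.57
Longest matching prefix is /12 -> next hop R8.

R8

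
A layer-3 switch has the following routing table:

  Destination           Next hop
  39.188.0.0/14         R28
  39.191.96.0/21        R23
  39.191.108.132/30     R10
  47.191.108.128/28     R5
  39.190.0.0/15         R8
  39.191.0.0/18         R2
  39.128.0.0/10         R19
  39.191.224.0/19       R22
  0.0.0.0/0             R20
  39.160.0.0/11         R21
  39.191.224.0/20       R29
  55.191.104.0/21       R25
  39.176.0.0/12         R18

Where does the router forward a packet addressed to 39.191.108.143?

R8

Routes whose prefix contains 39.191.108.143:
  0.0.0.0/0 (default, matches everything) -> R20
  39.128.0.0/10 (39.128.0.0 - 39.191.255.255) -> R19
  39.160.0.0/11 (39.160.0.0 - 39.191.255.255) -> R21
  39.176.0.0/12 (39.176.0.0 - 39.191.255.255) -> R18
  39.188.0.0/14 (39.188.0.0 - 39.191.255.255) -> R28
  39.190.0.0/15 (39.190.0.0 - 39.191.255.255) -> R8
More-specific entries that do NOT match:
  39.191.108.132/30 (39.191.108.132 - 39.191.108.135) does not contain 39.191.108.143
  47.191.108.128/28 (47.191.108.128 - 47.191.108.143) does not contain 39.191.108.143
  39.191.96.0/21 (39.191.96.0 - 39.191.103.255) does not contain 39.191.108.143
  55.191.104.0/21 (55.191.104.0 - 55.191.111.255) does not contain 39.191.108.143
  39.191.224.0/20 (39.191.224.0 - 39.191.239.255) does not contain 39.191.108.143
  39.191.224.0/19 (39.191.224.0 - 39.191.255.255) does not contain 39.191.108.143
  39.191.0.0/18 (39.191.0.0 - 39.191.63.255) does not contain 39.191.108.143
Longest matching prefix is /15 -> next hop R8.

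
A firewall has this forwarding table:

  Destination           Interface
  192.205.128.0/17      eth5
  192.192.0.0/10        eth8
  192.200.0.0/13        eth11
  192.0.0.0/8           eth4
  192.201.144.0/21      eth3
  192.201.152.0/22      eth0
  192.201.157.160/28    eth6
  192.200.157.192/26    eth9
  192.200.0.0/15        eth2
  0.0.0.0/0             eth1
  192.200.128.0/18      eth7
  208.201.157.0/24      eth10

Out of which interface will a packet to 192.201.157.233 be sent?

Routes whose prefix contains 192.201.157.233:
  0.0.0.0/0 (default, matches everything) -> eth1
  192.0.0.0/8 (192.0.0.0 - 192.255.255.255) -> eth4
  192.192.0.0/10 (192.192.0.0 - 192.255.255.255) -> eth8
  192.200.0.0/13 (192.200.0.0 - 192.207.255.255) -> eth11
  192.200.0.0/15 (192.200.0.0 - 192.201.255.255) -> eth2
More-specific entries that do NOT match:
  192.201.157.160/28 (192.201.157.160 - 192.201.157.175) does not contain 192.201.157.233
  192.200.157.192/26 (192.200.157.192 - 192.200.157.255) does not contain 192.201.157.233
  208.201.157.0/24 (208.201.157.0 - 208.201.157.255) does not contain 192.201.157.233
  192.201.152.0/22 (192.201.152.0 - 192.201.155.255) does not contain 192.201.157.233
  192.201.144.0/21 (192.201.144.0 - 192.201.151.255) does not contain 192.201.157.233
  192.200.128.0/18 (192.200.128.0 - 192.200.191.255) does not contain 192.201.157.233
  192.205.128.0/17 (192.205.128.0 - 192.205.255.255) does not contain 192.201.157.233
Longest matching prefix is /15 -> interface eth2.

eth2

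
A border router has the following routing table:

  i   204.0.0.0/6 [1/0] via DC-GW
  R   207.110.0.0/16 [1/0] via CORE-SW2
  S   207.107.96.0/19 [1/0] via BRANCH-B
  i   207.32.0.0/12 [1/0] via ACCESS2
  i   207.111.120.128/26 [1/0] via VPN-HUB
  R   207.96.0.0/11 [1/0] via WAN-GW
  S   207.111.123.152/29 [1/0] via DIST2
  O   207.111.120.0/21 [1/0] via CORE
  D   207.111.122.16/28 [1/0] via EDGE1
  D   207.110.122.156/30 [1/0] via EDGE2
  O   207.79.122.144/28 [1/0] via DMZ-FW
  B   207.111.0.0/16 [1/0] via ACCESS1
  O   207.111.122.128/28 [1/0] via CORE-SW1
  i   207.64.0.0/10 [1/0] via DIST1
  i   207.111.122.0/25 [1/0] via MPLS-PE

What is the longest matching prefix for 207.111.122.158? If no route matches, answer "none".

Entries matching 207.111.122.158:
  204.0.0.0/6 (204.0.0.0 - 207.255.255.255)
  207.64.0.0/10 (207.64.0.0 - 207.127.255.255)
  207.96.0.0/11 (207.96.0.0 - 207.127.255.255)
  207.111.0.0/16 (207.111.0.0 - 207.111.255.255)
  207.111.120.0/21 (207.111.120.0 - 207.111.127.255)
Most specific is 207.111.120.0/21.

207.111.120.0/21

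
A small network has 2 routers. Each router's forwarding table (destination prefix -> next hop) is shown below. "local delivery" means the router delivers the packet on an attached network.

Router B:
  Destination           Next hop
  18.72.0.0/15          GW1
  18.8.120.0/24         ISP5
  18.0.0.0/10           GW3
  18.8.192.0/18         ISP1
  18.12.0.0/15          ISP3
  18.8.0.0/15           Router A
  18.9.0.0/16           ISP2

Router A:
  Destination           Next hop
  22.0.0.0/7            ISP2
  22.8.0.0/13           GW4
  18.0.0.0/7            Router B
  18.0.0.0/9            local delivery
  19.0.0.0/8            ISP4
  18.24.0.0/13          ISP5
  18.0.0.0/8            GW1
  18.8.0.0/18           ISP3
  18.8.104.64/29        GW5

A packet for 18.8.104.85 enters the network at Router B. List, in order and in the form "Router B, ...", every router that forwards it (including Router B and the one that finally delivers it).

At Router B: longest match for 18.8.104.85 is 18.8.0.0/15 -> Router A
At Router A: longest match for 18.8.104.85 is 18.0.0.0/9 -> local delivery

Router B, Router A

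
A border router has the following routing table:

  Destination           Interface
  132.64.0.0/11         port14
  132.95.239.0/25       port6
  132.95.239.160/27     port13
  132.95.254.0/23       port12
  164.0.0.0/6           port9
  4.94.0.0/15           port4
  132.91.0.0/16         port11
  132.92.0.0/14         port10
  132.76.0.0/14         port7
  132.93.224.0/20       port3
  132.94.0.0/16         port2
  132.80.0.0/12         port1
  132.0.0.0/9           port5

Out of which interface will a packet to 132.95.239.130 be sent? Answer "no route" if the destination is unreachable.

Routes whose prefix contains 132.95.239.130:
  132.0.0.0/9 (132.0.0.0 - 132.127.255.255) -> port5
  132.64.0.0/11 (132.64.0.0 - 132.95.255.255) -> port14
  132.80.0.0/12 (132.80.0.0 - 132.95.255.255) -> port1
  132.92.0.0/14 (132.92.0.0 - 132.95.255.255) -> port10
More-specific entries that do NOT match:
  132.95.239.160/27 (132.95.239.160 - 132.95.239.191) does not contain 132.95.239.130
  132.95.239.0/25 (132.95.239.0 - 132.95.239.127) does not contain 132.95.239.130
  132.95.254.0/23 (132.95.254.0 - 132.95.255.255) does not contain 132.95.239.130
  132.93.224.0/20 (132.93.224.0 - 132.93.239.255) does not contain 132.95.239.130
  132.91.0.0/16 (132.91.0.0 - 132.91.255.255) does not contain 132.95.239.130
  132.94.0.0/16 (132.94.0.0 - 132.94.255.255) does not contain 132.95.239.130
  4.94.0.0/15 (4.94.0.0 - 4.95.255.255) does not contain 132.95.239.130
Longest matching prefix is /14 -> interface port10.

port10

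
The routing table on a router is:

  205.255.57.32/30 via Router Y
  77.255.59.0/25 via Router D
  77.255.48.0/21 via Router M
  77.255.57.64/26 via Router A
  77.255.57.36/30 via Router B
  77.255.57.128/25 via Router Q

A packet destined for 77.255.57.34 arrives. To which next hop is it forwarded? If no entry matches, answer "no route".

No entry's prefix contains 77.255.57.34; there is no default route.

no route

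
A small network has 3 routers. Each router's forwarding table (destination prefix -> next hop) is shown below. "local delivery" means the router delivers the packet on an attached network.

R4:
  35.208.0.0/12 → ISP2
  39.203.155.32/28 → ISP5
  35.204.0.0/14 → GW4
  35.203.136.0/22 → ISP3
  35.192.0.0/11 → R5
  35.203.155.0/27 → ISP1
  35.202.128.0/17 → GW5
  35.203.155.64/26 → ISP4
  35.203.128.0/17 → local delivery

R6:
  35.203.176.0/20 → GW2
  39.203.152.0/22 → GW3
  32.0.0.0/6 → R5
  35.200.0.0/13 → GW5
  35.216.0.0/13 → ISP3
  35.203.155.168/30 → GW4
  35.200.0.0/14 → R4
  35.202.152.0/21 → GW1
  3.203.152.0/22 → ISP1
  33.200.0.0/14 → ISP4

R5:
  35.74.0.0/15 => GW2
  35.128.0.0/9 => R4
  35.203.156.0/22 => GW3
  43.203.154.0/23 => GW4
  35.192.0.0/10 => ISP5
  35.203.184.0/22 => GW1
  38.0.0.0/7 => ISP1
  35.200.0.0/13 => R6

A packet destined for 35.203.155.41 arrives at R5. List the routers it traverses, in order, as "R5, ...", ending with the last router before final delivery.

R5, R6, R4

At R5: longest match for 35.203.155.41 is 35.200.0.0/13 -> R6
At R6: longest match for 35.203.155.41 is 35.200.0.0/14 -> R4
At R4: longest match for 35.203.155.41 is 35.203.128.0/17 -> local delivery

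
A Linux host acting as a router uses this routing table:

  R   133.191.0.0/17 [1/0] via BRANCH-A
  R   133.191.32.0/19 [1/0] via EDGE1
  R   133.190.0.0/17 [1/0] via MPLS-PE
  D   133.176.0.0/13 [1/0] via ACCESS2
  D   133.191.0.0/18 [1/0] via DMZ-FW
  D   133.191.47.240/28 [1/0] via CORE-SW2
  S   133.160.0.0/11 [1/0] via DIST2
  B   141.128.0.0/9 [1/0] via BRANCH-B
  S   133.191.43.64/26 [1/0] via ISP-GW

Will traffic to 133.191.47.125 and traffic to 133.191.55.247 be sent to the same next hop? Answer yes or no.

yes

133.191.47.125: longest match 133.191.32.0/19 -> EDGE1
133.191.55.247: longest match 133.191.32.0/19 -> EDGE1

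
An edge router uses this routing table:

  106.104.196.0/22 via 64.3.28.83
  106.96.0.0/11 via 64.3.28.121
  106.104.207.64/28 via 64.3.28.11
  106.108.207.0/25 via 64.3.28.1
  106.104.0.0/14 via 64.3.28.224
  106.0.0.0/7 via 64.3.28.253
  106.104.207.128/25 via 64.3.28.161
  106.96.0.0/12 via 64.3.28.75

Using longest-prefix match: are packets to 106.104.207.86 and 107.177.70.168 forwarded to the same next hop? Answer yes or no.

no

106.104.207.86: longest match 106.104.0.0/14 -> 64.3.28.224
107.177.70.168: longest match 106.0.0.0/7 -> 64.3.28.253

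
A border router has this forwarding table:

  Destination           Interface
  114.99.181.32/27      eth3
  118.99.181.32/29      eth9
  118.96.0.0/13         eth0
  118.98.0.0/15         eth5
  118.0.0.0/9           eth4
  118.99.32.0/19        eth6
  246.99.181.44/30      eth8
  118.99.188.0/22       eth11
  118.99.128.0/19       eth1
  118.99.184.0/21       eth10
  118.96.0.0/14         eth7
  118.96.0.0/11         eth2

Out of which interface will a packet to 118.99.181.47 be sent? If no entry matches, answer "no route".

eth5

Routes whose prefix contains 118.99.181.47:
  118.0.0.0/9 (118.0.0.0 - 118.127.255.255) -> eth4
  118.96.0.0/11 (118.96.0.0 - 118.127.255.255) -> eth2
  118.96.0.0/13 (118.96.0.0 - 118.103.255.255) -> eth0
  118.96.0.0/14 (118.96.0.0 - 118.99.255.255) -> eth7
  118.98.0.0/15 (118.98.0.0 - 118.99.255.255) -> eth5
More-specific entries that do NOT match:
  246.99.181.44/30 (246.99.181.44 - 246.99.181.47) does not contain 118.99.181.47
  118.99.181.32/29 (118.99.181.32 - 118.99.181.39) does not contain 118.99.181.47
  114.99.181.32/27 (114.99.181.32 - 114.99.181.63) does not contain 118.99.181.47
  118.99.188.0/22 (118.99.188.0 - 118.99.191.255) does not contain 118.99.181.47
  118.99.184.0/21 (118.99.184.0 - 118.99.191.255) does not contain 118.99.181.47
  118.99.32.0/19 (118.99.32.0 - 118.99.63.255) does not contain 118.99.181.47
  118.99.128.0/19 (118.99.128.0 - 118.99.159.255) does not contain 118.99.181.47
Longest matching prefix is /15 -> interface eth5.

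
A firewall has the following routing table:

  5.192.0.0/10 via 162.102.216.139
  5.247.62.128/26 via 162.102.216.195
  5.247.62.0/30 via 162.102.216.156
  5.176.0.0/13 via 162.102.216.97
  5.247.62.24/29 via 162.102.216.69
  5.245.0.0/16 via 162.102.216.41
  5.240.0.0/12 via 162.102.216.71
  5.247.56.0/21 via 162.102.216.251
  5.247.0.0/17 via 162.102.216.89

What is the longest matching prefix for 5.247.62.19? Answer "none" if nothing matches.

Entries matching 5.247.62.19:
  5.192.0.0/10 (5.192.0.0 - 5.255.255.255)
  5.240.0.0/12 (5.240.0.0 - 5.255.255.255)
  5.247.0.0/17 (5.247.0.0 - 5.247.127.255)
  5.247.56.0/21 (5.247.56.0 - 5.247.63.255)
Most specific is 5.247.56.0/21.

5.247.56.0/21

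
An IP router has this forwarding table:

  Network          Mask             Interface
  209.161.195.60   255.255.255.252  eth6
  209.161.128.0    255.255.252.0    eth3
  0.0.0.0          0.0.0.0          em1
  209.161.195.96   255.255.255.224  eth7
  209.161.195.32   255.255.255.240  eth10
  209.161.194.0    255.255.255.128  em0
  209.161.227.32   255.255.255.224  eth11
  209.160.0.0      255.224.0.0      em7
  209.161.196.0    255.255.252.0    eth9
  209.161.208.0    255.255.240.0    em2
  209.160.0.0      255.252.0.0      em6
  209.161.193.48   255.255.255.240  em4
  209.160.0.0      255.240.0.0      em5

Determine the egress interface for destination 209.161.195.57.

em6

Routes whose prefix contains 209.161.195.57:
  0.0.0.0/0 (default, matches everything) -> em1
  209.160.0.0/11 (209.160.0.0 - 209.191.255.255) -> em7
  209.160.0.0/12 (209.160.0.0 - 209.175.255.255) -> em5
  209.160.0.0/14 (209.160.0.0 - 209.163.255.255) -> em6
More-specific entries that do NOT match:
  209.161.195.60/30 (209.161.195.60 - 209.161.195.63) does not contain 209.161.195.57
  209.161.195.32/28 (209.161.195.32 - 209.161.195.47) does not contain 209.161.195.57
  209.161.193.48/28 (209.161.193.48 - 209.161.193.63) does not contain 209.161.195.57
  209.161.195.96/27 (209.161.195.96 - 209.161.195.127) does not contain 209.161.195.57
  209.161.227.32/27 (209.161.227.32 - 209.161.227.63) does not contain 209.161.195.57
  209.161.194.0/25 (209.161.194.0 - 209.161.194.127) does not contain 209.161.195.57
  209.161.128.0/22 (209.161.128.0 - 209.161.131.255) does not contain 209.161.195.57
  209.161.196.0/22 (209.161.196.0 - 209.161.199.255) does not contain 209.161.195.57
  209.161.208.0/20 (209.161.208.0 - 209.161.223.255) does not contain 209.161.195.57
Longest matching prefix is /14 -> interface em6.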